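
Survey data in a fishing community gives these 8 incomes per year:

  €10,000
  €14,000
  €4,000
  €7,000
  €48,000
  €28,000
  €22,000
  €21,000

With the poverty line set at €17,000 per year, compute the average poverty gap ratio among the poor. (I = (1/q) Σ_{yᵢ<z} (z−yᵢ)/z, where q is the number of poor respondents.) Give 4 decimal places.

Incomes under z: €4,000, €7,000, €10,000, €14,000 (q = 4 of N = 8).
Relative gaps: 0.7647, 0.5882, 0.4118, 0.1765; sum = 1.941176.
I averages over the q = 4 poor units only: 1.941176 / 4 = 0.4853.

0.4853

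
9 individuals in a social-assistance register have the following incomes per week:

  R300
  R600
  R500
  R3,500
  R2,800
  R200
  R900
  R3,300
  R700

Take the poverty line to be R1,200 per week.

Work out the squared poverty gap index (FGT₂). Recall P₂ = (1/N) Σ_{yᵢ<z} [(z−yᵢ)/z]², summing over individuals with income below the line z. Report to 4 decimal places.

Below the line: R200, R300, R500, R600, R700, R900 (q = 6 of N = 9).
Relative gaps: (1200−200)/1200 = 0.8333; (1200−300)/1200 = 0.7500; (1200−500)/1200 = 0.5833; (1200−600)/1200 = 0.5000; (1200−700)/1200 = 0.4167; (1200−900)/1200 = 0.2500.
Squared: 0.6944; 0.5625; 0.3403; 0.2500; 0.1736; 0.0625.
Sum = 2.083333; P₂ = 2.083333 / 9 = 0.2315.

0.2315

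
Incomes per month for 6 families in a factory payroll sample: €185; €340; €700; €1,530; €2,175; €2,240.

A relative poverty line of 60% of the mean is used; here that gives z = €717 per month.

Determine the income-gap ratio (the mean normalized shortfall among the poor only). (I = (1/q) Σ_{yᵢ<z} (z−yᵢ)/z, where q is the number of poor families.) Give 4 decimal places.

0.4305

Below the line: €185, €340, €700 (q = 3 of N = 6).
Relative gaps: 0.7420, 0.5258, 0.0237; sum = 1.291492.
The income-gap ratio divides by q (the poor only): 1.291492 / 3 = 0.4305.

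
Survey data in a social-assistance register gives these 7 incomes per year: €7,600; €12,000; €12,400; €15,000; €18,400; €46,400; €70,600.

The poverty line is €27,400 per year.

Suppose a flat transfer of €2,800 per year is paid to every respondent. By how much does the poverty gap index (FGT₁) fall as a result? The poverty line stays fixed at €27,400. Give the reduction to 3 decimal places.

Before: below the line — €7,600, €12,000, €12,400, €15,000, €18,400; poverty gap index (FGT₁) = 0.37331.
After the €2,800 transfer: below the line — €10,400, €14,800, €15,200, €17,800, €21,200; poverty gap index (FGT₁) = 0.30031.
Reduction = 0.37331 − 0.30031 = 0.073.

0.073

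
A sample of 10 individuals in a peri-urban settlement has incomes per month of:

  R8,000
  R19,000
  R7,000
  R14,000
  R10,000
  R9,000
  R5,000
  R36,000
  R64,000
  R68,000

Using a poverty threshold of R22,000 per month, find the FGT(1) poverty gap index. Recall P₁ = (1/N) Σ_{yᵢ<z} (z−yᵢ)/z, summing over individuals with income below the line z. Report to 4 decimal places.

Incomes under z: R5,000, R7,000, R8,000, R9,000, R10,000, R14,000, R19,000 (q = 7 of N = 10).
Gap ratios (z−y)/z: (22000−5000)/22000 = 0.7727; (22000−7000)/22000 = 0.6818; (22000−8000)/22000 = 0.6364; (22000−9000)/22000 = 0.5909; (22000−10000)/22000 = 0.5455; (22000−14000)/22000 = 0.3636; (22000−19000)/22000 = 0.1364.
Σ = 3.727273. Dividing by the full population N = 10 gives P₁ = 0.3727.

0.3727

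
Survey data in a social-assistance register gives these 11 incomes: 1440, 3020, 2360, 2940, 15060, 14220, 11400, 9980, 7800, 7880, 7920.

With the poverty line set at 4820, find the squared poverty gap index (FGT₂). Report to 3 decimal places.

0.095

Below the line: 1440, 2360, 2940, 3020 (q = 4 of N = 11).
Relative gaps: (4820−1440)/4820 = 0.7012; (4820−2360)/4820 = 0.5104; (4820−2940)/4820 = 0.3900; (4820−3020)/4820 = 0.3734.
Squared: 0.4917; 0.2605; 0.1521; 0.1395.
Sum = 1.043818; P₂ = 1.043818 / 11 = 0.095.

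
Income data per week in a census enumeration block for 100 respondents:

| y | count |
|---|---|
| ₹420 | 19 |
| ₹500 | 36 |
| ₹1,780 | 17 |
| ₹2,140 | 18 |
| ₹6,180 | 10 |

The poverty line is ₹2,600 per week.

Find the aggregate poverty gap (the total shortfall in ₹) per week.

Below z: 19×₹420, 36×₹500, 17×₹1,780, 18×₹2,140 (q = 90 of N = 100).
Individual gaps: 19×(2600−420) = 41420; 36×(2600−500) = 75600; 17×(2600−1780) = 13940; 18×(2600−2140) = 8280.
Aggregate gap = ₹139,240.

₹139,240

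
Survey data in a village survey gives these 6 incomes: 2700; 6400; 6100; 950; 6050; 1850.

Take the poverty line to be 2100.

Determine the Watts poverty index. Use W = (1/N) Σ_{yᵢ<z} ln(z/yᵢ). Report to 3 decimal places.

Incomes under z: 950, 1850 (q = 2 of N = 6).
ln(z/y) terms: ln(2100/950) = 0.7932; ln(2100/1850) = 0.1268.
W = 0.919982 / 6 = 0.153.

0.153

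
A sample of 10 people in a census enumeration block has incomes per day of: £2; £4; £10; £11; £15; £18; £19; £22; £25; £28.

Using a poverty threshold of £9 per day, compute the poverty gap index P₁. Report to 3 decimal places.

Incomes under z: £2, £4 (q = 2 of N = 10).
Relative gaps: (9−2)/9 = 0.7778; (9−4)/9 = 0.5556.
Sum of shortfalls = 1.333333; P₁ averages over all N: 1.333333 / 10 = 0.133.

0.133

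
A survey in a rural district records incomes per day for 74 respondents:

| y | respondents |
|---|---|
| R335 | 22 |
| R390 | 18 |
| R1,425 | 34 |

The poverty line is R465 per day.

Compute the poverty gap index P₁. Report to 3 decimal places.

Poor units: 22×R335, 18×R390 (q = 40 of N = 74).
Shortfall ratios: (465−335)/465 = 0.2796 (×22); (465−390)/465 = 0.1613 (×18).
Σ = 9.053763. Dividing by the full population N = 74 gives P₁ = 0.122.

0.122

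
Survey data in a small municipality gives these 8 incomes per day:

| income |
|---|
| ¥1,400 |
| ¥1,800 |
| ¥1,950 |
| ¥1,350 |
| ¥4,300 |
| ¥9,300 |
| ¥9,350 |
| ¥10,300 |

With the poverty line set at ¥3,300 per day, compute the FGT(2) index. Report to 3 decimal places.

Below z: ¥1,350, ¥1,400, ¥1,800, ¥1,950 (q = 4 of N = 8).
Gap ratios (z−y)/z: (3300−1350)/3300 = 0.5909; (3300−1400)/3300 = 0.5758; (3300−1800)/3300 = 0.4545; (3300−1950)/3300 = 0.4091.
Squared: 0.3492; 0.3315; 0.2066; 0.1674.
Sum = 1.054637; P₂ = 1.054637 / 8 = 0.132.

0.132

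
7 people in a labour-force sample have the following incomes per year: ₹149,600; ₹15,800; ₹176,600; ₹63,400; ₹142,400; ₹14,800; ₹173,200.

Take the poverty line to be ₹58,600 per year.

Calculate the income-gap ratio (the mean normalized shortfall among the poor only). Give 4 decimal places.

0.7389

Below z: ₹14,800, ₹15,800 (q = 2 of N = 7).
Shortfall ratios (z−y)/z: 0.7474, 0.7304; sum = 1.477816.
The income-gap ratio divides by q (the poor only): 1.477816 / 2 = 0.7389.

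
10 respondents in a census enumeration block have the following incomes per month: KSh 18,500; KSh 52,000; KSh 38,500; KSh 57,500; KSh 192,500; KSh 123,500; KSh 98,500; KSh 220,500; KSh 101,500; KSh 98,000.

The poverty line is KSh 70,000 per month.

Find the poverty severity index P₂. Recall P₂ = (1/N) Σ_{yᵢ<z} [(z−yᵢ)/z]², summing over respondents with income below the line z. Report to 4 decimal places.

0.0842

Poor units: KSh 18,500, KSh 38,500, KSh 52,000, KSh 57,500 (q = 4 of N = 10).
Relative gaps: (70000−18500)/70000 = 0.7357; (70000−38500)/70000 = 0.4500; (70000−52000)/70000 = 0.2571; (70000−57500)/70000 = 0.1786.
Squared: 0.5413; 0.2025; 0.0661; 0.0319.
Sum = 0.841786; P₂ = 0.841786 / 10 = 0.0842.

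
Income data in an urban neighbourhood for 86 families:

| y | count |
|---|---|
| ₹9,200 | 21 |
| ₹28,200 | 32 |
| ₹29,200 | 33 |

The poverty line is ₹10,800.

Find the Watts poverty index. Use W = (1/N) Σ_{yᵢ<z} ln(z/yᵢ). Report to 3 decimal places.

0.039

Poor units: 21×₹9,200 (q = 21 of N = 86).
Log gaps: ln(10800/9200) = 0.1603 (×21).
W = 3.367196 / 86 = 0.039.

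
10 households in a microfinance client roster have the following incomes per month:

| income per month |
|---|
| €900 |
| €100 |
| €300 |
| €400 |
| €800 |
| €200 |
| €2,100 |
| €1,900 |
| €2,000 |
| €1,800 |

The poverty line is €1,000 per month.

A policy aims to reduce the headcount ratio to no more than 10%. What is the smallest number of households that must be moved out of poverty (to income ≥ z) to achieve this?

Currently q = 6 of N = 10 are below the line (H = 0.600).
A headcount ratio of at most 10% allows at most ⌊0.10 × 10⌋ = 1 poor households.
So at least 6 − 1 = 5 must be lifted.

5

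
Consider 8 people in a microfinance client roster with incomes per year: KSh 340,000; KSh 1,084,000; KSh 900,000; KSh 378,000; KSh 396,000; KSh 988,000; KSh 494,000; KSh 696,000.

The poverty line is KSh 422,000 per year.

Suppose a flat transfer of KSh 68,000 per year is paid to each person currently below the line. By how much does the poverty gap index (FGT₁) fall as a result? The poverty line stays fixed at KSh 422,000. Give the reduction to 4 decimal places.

0.0409

Before: below the line — KSh 340,000, KSh 378,000, KSh 396,000; poverty gap index (FGT₁) = 0.045024.
After the KSh 68,000 transfer: below the line — KSh 408,000; poverty gap index (FGT₁) = 0.004147.
Reduction = 0.045024 − 0.004147 = 0.0409.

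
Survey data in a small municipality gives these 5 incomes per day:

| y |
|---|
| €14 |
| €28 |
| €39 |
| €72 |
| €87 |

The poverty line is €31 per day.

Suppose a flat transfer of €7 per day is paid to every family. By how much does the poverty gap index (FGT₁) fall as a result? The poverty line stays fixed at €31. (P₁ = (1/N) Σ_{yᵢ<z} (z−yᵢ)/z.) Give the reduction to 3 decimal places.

Before: below the line — €14, €28; poverty gap index (FGT₁) = 0.12903.
After the €7 transfer: below the line — €21; poverty gap index (FGT₁) = 0.06452.
Reduction = 0.12903 − 0.06452 = 0.065.

0.065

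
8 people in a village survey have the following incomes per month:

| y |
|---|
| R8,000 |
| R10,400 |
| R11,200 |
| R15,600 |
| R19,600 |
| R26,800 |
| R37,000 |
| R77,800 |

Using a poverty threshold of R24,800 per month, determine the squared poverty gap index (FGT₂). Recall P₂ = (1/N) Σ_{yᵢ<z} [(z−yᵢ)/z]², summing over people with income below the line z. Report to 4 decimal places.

0.1598

Poor units: R8,000, R10,400, R11,200, R15,600, R19,600 (q = 5 of N = 8).
Relative gaps: (24800−8000)/24800 = 0.6774; (24800−10400)/24800 = 0.5806; (24800−11200)/24800 = 0.5484; (24800−15600)/24800 = 0.3710; (24800−19600)/24800 = 0.2097.
Squared: 0.4589; 0.3371; 0.3007; 0.1376; 0.0440.
Sum = 1.278356; P₂ = 1.278356 / 8 = 0.1598.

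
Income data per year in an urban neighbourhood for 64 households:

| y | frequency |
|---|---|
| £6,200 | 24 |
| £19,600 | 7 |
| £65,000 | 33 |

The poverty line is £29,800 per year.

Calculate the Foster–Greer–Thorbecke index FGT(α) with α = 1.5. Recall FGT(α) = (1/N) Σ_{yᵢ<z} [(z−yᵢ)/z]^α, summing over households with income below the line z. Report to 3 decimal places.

Below z: 24×£6,200, 7×£19,600 (q = 31 of N = 64).
Relative gaps: (29800−6200)/29800 = 0.7919 (×24); (29800−19600)/29800 = 0.3423 (×7).
Raised to α = 1.5: 0.70476 (×24); 0.20025 (×7).
Sum = 18.316093; FGT(1.5) = 18.316093 / 64 = 0.286.

0.286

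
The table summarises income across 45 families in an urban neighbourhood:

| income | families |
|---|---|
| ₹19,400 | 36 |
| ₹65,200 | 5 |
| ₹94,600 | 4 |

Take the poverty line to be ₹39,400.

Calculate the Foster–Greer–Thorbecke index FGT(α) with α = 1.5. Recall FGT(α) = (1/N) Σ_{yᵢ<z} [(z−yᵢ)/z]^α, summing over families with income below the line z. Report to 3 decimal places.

Below the line: 36×₹19,400 (q = 36 of N = 45).
Shortfall ratios: (39400−19400)/39400 = 0.5076 (×36).
Raised to α = 1.5: 0.36166 (×36).
Sum = 13.019765; FGT(1.5) = 13.019765 / 45 = 0.289.

0.289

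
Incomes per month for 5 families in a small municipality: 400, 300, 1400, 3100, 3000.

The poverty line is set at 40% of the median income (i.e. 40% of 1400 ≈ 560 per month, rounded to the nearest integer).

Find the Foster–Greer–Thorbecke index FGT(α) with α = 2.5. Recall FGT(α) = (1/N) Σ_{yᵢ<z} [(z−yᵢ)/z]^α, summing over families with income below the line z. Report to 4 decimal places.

0.0381

Below z: 300, 400 (q = 2 of N = 5).
Shortfall ratios: (560−300)/560 = 0.4643; (560−400)/560 = 0.2857.
Raised to α = 2.5: 0.14688; 0.04363.
Sum = 0.190515; FGT(2.5) = 0.190515 / 5 = 0.0381.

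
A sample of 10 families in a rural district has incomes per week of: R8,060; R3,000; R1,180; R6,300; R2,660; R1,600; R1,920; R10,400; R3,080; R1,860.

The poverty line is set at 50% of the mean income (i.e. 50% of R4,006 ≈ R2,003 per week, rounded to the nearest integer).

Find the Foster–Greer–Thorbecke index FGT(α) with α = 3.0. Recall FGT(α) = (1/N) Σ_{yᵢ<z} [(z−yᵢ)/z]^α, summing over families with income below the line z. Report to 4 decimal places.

Below z: R1,180, R1,600, R1,860, R1,920 (q = 4 of N = 10).
Normalized shortfalls: (2003−1180)/2003 = 0.4109; (2003−1600)/2003 = 0.2012; (2003−1860)/2003 = 0.0714; (2003−1920)/2003 = 0.0414.
Raised to α = 3.0: 0.06937; 0.00814; 0.00036; 0.00007.
Sum = 0.077947; FGT(3.0) = 0.077947 / 10 = 0.0078.

0.0078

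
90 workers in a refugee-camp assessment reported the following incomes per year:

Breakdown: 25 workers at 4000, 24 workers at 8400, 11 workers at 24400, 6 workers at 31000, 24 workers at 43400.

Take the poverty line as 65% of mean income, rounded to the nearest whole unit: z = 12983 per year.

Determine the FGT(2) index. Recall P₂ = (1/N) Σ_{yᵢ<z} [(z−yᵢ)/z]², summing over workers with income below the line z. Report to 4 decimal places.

0.1662

Incomes under z: 25×4000, 24×8400 (q = 49 of N = 90).
Relative gaps: (12983−4000)/12983 = 0.6919 (×25); (12983−8400)/12983 = 0.3530 (×24).
Squared: 0.4787 (×25); 0.1246 (×24).
Sum = 14.958924; P₂ = 14.958924 / 90 = 0.1662.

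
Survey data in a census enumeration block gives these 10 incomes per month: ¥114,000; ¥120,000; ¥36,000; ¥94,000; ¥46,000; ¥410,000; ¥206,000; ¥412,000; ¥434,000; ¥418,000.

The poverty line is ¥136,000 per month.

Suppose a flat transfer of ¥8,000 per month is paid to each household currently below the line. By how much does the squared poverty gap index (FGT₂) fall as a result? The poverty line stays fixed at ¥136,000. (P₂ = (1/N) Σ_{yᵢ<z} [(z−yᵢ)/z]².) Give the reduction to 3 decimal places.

0.022

Before: below the line — ¥36,000, ¥46,000, ¥94,000, ¥114,000, ¥120,000; squared poverty gap index (FGT₂) = 0.11140.
After the ¥8,000 transfer: below the line — ¥44,000, ¥54,000, ¥102,000, ¥122,000, ¥128,000; squared poverty gap index (FGT₂) = 0.08977.
Reduction = 0.11140 − 0.08977 = 0.022.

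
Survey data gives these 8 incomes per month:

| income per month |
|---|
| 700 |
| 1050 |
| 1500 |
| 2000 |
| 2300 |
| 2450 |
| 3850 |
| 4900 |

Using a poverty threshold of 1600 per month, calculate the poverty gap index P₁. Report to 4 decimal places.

Below the line: 700, 1050, 1500 (q = 3 of N = 8).
Normalized shortfalls: (1600−700)/1600 = 0.5625; (1600−1050)/1600 = 0.3438; (1600−1500)/1600 = 0.0625.
Σ = 0.968750. Dividing by the full population N = 8 gives P₁ = 0.1211.

0.1211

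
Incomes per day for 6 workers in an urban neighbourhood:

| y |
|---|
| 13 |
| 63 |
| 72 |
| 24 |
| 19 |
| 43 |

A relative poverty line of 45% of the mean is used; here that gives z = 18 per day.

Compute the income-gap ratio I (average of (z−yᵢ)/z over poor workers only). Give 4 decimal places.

0.2778

Below z: 13 (q = 1 of N = 6).
Relative gaps: 0.2778; sum = 0.277778.
I averages over the q = 1 poor units only: 0.277778 / 1 = 0.2778.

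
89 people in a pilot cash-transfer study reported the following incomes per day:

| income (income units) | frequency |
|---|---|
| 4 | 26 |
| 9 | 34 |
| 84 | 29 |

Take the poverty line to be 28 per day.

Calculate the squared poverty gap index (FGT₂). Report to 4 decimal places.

Incomes under z: 26×4, 34×9 (q = 60 of N = 89).
Gap ratios (z−y)/z: (28−4)/28 = 0.8571 (×26); (28−9)/28 = 0.6786 (×34).
Squared: 0.7347 (×26); 0.4605 (×34).
Sum = 34.757653; P₂ = 34.757653 / 89 = 0.3905.

0.3905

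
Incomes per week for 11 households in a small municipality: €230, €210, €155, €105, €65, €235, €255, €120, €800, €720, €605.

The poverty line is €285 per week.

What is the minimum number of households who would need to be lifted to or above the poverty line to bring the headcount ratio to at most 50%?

3

Currently q = 8 of N = 11 are below the line (H = 0.727).
A headcount ratio of at most 50% allows at most ⌊0.50 × 11⌋ = 5 poor households.
So at least 8 − 5 = 3 must be lifted.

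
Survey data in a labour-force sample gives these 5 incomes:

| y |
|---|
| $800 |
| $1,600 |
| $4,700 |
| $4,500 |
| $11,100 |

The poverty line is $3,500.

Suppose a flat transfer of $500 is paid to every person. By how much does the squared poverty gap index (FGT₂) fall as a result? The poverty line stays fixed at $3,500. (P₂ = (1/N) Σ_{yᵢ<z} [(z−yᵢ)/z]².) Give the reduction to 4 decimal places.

0.0669

Before: below the line — $800, $1,600; squared poverty gap index (FGT₂) = 0.177959.
After the $500 transfer: below the line — $1,300, $2,100; squared poverty gap index (FGT₂) = 0.111020.
Reduction = 0.177959 − 0.111020 = 0.0669.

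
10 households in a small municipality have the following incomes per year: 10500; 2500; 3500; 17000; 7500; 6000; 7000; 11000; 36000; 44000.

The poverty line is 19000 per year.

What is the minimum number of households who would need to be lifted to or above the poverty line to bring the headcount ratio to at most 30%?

5

Currently q = 8 of N = 10 are below the line (H = 0.800).
A headcount ratio of at most 30% allows at most ⌊0.30 × 10⌋ = 3 poor households.
So at least 8 − 3 = 5 must be lifted.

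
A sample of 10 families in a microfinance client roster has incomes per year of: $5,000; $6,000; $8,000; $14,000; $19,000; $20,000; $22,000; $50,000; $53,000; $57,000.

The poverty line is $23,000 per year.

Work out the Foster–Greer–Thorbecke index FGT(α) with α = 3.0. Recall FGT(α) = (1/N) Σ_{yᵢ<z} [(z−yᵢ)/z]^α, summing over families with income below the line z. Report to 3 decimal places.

0.123

Below z: $5,000, $6,000, $8,000, $14,000, $19,000, $20,000, $22,000 (q = 7 of N = 10).
Shortfall ratios: (23000−5000)/23000 = 0.7826; (23000−6000)/23000 = 0.7391; (23000−8000)/23000 = 0.6522; (23000−14000)/23000 = 0.3913; (23000−19000)/23000 = 0.1739; (23000−20000)/23000 = 0.1304; (23000−22000)/23000 = 0.0435.
Raised to α = 3.0: 0.47933; 0.40380; 0.27739; 0.05992; 0.00526; 0.00222; 0.00008.
Sum = 1.227994; FGT(3.0) = 1.227994 / 10 = 0.123.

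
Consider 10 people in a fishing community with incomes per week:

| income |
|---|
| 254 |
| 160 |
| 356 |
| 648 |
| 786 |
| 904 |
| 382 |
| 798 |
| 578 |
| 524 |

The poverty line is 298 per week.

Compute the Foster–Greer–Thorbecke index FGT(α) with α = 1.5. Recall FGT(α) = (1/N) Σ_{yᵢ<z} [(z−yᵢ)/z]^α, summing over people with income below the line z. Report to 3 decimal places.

Poor units: 160, 254 (q = 2 of N = 10).
Relative gaps: (298−160)/298 = 0.4631; (298−254)/298 = 0.1477.
Raised to α = 1.5: 0.31513; 0.05674.
Sum = 0.371869; FGT(1.5) = 0.371869 / 10 = 0.037.

0.037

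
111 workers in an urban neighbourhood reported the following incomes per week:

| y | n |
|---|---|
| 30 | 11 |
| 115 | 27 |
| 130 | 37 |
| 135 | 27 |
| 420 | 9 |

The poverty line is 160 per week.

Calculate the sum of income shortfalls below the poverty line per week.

Poor units: 11×30, 27×115, 37×130, 27×135 (q = 102 of N = 111).
Individual gaps: 11×(160−30) = 1430; 27×(160−115) = 1215; 37×(160−130) = 1110; 27×(160−135) = 675.
Aggregate gap = 4430.

4430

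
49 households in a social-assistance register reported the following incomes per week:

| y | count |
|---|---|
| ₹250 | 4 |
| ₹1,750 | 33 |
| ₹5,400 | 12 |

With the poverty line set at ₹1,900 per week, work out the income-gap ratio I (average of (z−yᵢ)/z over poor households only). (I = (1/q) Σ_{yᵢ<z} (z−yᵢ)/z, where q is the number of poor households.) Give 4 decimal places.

Poor units: 4×₹250, 33×₹1,750 (q = 37 of N = 49).
Relative gaps: 0.8684 (×4), 0.0789 (×33); sum = 6.078947.
I averages over the q = 37 poor units only: 6.078947 / 37 = 0.1643.

0.1643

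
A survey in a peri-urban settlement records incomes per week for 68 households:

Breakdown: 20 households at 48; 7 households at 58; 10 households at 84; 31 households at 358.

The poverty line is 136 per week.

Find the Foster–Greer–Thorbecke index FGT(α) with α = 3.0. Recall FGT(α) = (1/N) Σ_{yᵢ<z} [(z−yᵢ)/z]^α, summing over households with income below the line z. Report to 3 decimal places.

Incomes under z: 20×48, 7×58, 10×84 (q = 37 of N = 68).
Gap ratios (z−y)/z: (136−48)/136 = 0.6471 (×20); (136−58)/136 = 0.5735 (×7); (136−84)/136 = 0.3824 (×10).
Raised to α = 3.0: 0.27091 (×20); 0.18865 (×7); 0.05590 (×10).
Sum = 7.297835; FGT(3.0) = 7.297835 / 68 = 0.107.

0.107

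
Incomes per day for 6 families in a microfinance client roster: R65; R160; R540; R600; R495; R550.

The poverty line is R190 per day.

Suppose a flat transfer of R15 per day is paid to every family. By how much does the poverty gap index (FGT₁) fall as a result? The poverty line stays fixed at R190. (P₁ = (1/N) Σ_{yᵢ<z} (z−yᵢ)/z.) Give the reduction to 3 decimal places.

Before: below the line — R65, R160; poverty gap index (FGT₁) = 0.13596.
After the R15 transfer: below the line — R80, R175; poverty gap index (FGT₁) = 0.10965.
Reduction = 0.13596 − 0.10965 = 0.026.

0.026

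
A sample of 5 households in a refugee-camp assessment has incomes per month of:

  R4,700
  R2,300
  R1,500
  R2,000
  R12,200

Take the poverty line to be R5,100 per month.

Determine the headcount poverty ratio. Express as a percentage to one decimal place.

4 of the 5 households have income below R5,100.
H = 4/5 = 80.0%.

80.0%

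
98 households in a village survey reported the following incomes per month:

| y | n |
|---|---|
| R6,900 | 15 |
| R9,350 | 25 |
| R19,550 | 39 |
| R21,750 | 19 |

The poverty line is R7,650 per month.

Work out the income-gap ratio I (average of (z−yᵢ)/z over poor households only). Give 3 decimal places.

Below the line: 15×R6,900 (q = 15 of N = 98).
Shortfall ratios (z−y)/z: 0.0980 (×15); sum = 1.470588.
I averages over the q = 15 poor units only: 1.470588 / 15 = 0.098.

0.098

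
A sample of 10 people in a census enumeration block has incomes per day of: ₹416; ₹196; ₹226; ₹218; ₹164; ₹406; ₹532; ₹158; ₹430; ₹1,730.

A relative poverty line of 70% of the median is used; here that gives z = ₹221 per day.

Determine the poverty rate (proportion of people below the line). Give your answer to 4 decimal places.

0.4000

4 of the 10 people have income below ₹221.
H = 4/10 = 0.4000.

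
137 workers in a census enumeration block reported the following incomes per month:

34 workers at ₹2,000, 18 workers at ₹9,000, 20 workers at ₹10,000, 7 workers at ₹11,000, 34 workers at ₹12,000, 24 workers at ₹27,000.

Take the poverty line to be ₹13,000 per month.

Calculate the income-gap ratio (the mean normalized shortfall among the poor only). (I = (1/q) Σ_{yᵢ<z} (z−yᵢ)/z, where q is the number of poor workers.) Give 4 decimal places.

Incomes under z: 34×₹2,000, 18×₹9,000, 20×₹10,000, 7×₹11,000, 34×₹12,000 (q = 113 of N = 137).
Shortfall ratios (z−y)/z: 0.8462 (×34), 0.3077 (×18), 0.2308 (×20), 0.1538 (×7), 0.0769 (×34); sum = 42.615385.
The income-gap ratio divides by q (the poor only): 42.615385 / 113 = 0.3771.

0.3771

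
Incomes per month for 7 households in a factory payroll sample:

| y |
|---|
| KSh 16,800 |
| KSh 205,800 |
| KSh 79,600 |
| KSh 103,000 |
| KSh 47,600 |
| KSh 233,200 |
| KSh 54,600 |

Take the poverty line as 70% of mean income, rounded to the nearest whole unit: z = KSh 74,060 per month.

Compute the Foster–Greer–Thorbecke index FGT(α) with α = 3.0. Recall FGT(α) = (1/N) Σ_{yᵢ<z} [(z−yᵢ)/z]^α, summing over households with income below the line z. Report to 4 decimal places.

0.0751

Below z: KSh 16,800, KSh 47,600, KSh 54,600 (q = 3 of N = 7).
Gap ratios (z−y)/z: (74060−16800)/74060 = 0.7732; (74060−47600)/74060 = 0.3573; (74060−54600)/74060 = 0.2628.
Raised to α = 3.0: 0.46217; 0.04561; 0.01814.
Sum = 0.525919; FGT(3.0) = 0.525919 / 7 = 0.0751.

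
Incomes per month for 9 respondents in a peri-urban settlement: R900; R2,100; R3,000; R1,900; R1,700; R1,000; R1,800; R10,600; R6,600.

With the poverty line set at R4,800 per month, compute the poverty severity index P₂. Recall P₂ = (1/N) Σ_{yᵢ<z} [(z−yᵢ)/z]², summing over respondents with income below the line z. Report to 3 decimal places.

Below z: R900, R1,000, R1,700, R1,800, R1,900, R2,100, R3,000 (q = 7 of N = 9).
Relative gaps: (4800−900)/4800 = 0.8125; (4800−1000)/4800 = 0.7917; (4800−1700)/4800 = 0.6458; (4800−1800)/4800 = 0.6250; (4800−1900)/4800 = 0.6042; (4800−2100)/4800 = 0.5625; (4800−3000)/4800 = 0.3750.
Squared: 0.6602; 0.6267; 0.4171; 0.3906; 0.3650; 0.3164; 0.1406.
Sum = 2.916667; P₂ = 2.916667 / 9 = 0.324.

0.324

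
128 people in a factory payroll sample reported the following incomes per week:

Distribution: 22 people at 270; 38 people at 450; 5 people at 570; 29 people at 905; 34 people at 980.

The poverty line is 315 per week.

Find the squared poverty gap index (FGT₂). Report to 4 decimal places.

Below the line: 22×270 (q = 22 of N = 128).
Gap ratios (z−y)/z: (315−270)/315 = 0.1429 (×22).
Squared: 0.0204 (×22).
Sum = 0.448980; P₂ = 0.448980 / 128 = 0.0035.

0.0035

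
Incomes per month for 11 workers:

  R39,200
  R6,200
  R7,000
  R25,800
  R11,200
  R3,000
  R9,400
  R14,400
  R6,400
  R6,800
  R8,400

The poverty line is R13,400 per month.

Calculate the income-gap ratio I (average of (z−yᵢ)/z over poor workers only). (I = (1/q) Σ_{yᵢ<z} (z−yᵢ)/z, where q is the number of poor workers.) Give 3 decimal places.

Below the line: R3,000, R6,200, R6,400, R6,800, R7,000, R8,400, R9,400, R11,200 (q = 8 of N = 11).
Shortfall ratios (z−y)/z: 0.7761, 0.5373, 0.5224, 0.4925, 0.4776, 0.3731, 0.2985, 0.1642; sum = 3.641791.
I averages over the q = 8 poor units only: 3.641791 / 8 = 0.455.

0.455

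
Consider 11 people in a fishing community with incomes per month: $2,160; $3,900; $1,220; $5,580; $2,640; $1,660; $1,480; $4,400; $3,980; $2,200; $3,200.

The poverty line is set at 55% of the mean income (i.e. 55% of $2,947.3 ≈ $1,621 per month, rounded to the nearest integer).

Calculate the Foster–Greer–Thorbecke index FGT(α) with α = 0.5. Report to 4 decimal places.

Incomes under z: $1,220, $1,480 (q = 2 of N = 11).
Gap ratios (z−y)/z: (1621−1220)/1621 = 0.2474; (1621−1480)/1621 = 0.0870.
Raised to α = 0.5: 0.49737; 0.29493.
Sum = 0.792301; FGT(0.5) = 0.792301 / 11 = 0.0720.

0.0720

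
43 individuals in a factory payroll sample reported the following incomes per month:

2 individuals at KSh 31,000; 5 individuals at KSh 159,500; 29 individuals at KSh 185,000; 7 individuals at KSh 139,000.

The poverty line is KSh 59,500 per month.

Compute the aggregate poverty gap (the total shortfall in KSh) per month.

KSh 57,000

Incomes under z: 2×KSh 31,000 (q = 2 of N = 43).
Individual gaps: 2×(59500−31000) = 57000.
Aggregate gap = KSh 57,000.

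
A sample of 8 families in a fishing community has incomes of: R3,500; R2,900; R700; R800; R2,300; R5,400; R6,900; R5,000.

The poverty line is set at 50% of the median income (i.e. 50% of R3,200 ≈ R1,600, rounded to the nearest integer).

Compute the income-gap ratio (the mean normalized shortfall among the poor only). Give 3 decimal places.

Below the line: R700, R800 (q = 2 of N = 8).
Relative gaps: 0.5625, 0.5000; sum = 1.062500.
The income-gap ratio divides by q (the poor only): 1.062500 / 2 = 0.531.

0.531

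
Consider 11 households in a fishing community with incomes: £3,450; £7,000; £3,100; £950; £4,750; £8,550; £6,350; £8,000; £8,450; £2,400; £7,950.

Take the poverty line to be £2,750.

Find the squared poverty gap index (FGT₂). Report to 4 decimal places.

Below z: £950, £2,400 (q = 2 of N = 11).
Relative gaps: (2750−950)/2750 = 0.6545; (2750−2400)/2750 = 0.1273.
Squared: 0.4284; 0.0162.
Sum = 0.444628; P₂ = 0.444628 / 11 = 0.0404.

0.0404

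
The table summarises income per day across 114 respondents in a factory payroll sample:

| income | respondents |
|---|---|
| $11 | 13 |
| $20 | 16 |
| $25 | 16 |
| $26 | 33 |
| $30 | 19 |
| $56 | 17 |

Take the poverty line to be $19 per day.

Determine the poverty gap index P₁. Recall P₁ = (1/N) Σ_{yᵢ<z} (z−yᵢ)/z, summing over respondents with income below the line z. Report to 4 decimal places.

Below the line: 13×$11 (q = 13 of N = 114).
Normalized shortfalls: (19−11)/19 = 0.4211 (×13).
Sum of shortfalls = 5.473684; P₁ averages over all N: 5.473684 / 114 = 0.0480.

0.0480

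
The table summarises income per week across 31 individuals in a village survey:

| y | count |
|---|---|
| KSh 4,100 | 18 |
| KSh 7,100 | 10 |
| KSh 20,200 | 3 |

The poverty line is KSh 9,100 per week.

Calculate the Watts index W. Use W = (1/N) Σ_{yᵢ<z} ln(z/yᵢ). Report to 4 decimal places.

Poor units: 18×KSh 4,100, 10×KSh 7,100 (q = 28 of N = 31).
Log gaps: ln(9100/4100) = 0.7973 (×18); ln(9100/7100) = 0.2482 (×10).
W = 16.832970 / 31 = 0.5430.

0.5430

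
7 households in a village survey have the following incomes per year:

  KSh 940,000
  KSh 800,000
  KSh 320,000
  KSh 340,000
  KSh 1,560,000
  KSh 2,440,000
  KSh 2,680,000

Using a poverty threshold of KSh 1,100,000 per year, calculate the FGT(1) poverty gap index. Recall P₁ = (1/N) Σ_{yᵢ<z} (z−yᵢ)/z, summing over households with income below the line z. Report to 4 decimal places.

0.2597

Poor units: KSh 320,000, KSh 340,000, KSh 800,000, KSh 940,000 (q = 4 of N = 7).
Relative gaps: (1100000−320000)/1100000 = 0.7091; (1100000−340000)/1100000 = 0.6909; (1100000−800000)/1100000 = 0.2727; (1100000−940000)/1100000 = 0.1455.
Sum of shortfalls = 1.818182; P₁ averages over all N: 1.818182 / 7 = 0.2597.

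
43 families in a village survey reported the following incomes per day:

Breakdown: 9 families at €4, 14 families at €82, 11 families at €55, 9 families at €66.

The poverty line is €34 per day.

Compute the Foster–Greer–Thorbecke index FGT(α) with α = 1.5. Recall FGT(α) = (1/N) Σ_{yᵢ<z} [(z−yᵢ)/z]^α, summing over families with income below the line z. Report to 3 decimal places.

0.173

Below the line: 9×€4 (q = 9 of N = 43).
Normalized shortfalls: (34−4)/34 = 0.8824 (×9).
Raised to α = 1.5: 0.82883 (×9).
Sum = 7.459436; FGT(1.5) = 7.459436 / 43 = 0.173.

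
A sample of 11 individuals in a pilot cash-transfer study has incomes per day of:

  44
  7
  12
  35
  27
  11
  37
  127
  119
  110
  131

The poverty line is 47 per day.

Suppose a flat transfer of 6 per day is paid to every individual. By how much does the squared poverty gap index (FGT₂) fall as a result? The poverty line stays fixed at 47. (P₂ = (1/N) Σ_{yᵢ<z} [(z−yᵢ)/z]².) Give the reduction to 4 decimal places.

0.0670

Before: below the line — 7, 11, 12, 27, 35, 37, 44; squared poverty gap index (FGT₂) = 0.196469.
After the 6 transfer: below the line — 13, 17, 18, 33, 41, 43; squared poverty gap index (FGT₂) = 0.129429.
Reduction = 0.196469 − 0.129429 = 0.0670.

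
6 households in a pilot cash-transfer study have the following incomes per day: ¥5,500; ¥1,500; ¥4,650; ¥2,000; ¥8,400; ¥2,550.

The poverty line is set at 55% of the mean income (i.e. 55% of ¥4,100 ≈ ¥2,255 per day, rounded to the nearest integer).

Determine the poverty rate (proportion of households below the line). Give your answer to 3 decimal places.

0.333

2 of the 6 households have income below ¥2,255.
H = 2/6 = 0.333.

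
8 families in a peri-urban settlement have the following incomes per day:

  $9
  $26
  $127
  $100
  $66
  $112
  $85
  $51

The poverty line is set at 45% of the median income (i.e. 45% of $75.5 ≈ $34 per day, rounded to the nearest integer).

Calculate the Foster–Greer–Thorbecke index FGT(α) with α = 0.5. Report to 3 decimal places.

0.168

Poor units: $9, $26 (q = 2 of N = 8).
Relative gaps: (34−9)/34 = 0.7353; (34−26)/34 = 0.2353.
Raised to α = 0.5: 0.85749; 0.48507.
Sum = 1.342564; FGT(0.5) = 1.342564 / 8 = 0.168.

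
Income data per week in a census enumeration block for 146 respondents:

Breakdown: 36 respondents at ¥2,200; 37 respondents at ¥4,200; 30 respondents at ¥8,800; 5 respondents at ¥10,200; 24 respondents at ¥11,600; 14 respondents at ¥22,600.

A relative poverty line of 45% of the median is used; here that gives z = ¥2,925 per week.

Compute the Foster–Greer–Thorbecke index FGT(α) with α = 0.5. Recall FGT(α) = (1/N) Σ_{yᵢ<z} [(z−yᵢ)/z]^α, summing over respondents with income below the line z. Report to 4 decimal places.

0.1228

Below z: 36×¥2,200 (q = 36 of N = 146).
Shortfall ratios: (2925−2200)/2925 = 0.2479 (×36).
Raised to α = 0.5: 0.49786 (×36).
Sum = 17.922912; FGT(0.5) = 17.922912 / 146 = 0.1228.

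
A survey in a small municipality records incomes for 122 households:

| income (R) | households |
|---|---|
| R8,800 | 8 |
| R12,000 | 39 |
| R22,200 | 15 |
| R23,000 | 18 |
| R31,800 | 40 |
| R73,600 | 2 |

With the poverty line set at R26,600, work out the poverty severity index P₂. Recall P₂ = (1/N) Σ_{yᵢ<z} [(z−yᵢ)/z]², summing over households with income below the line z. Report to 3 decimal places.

0.132

Below z: 8×R8,800, 39×R12,000, 15×R22,200, 18×R23,000 (q = 80 of N = 122).
Normalized shortfalls: (26600−8800)/26600 = 0.6692 (×8); (26600−12000)/26600 = 0.5489 (×39); (26600−22200)/26600 = 0.1654 (×15); (26600−23000)/26600 = 0.1353 (×18).
Squared: 0.4478 (×8); 0.3013 (×39); 0.0274 (×15); 0.0183 (×18).
Sum = 16.071626; P₂ = 16.071626 / 122 = 0.132.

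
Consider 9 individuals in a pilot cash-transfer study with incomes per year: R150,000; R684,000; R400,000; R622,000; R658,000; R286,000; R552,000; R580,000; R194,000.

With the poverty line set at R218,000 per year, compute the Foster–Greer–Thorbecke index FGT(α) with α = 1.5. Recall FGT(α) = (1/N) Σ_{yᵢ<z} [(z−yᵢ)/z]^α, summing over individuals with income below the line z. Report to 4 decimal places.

0.0234

Below z: R150,000, R194,000 (q = 2 of N = 9).
Normalized shortfalls: (218000−150000)/218000 = 0.3119; (218000−194000)/218000 = 0.1101.
Raised to α = 1.5: 0.17421; 0.03653.
Sum = 0.210741; FGT(1.5) = 0.210741 / 9 = 0.0234.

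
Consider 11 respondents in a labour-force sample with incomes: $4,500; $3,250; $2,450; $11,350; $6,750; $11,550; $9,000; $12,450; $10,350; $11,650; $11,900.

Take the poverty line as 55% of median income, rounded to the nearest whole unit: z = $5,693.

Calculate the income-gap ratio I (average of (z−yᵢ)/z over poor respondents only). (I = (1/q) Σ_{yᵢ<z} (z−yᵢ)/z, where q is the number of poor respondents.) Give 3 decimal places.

0.403

Below the line: $2,450, $3,250, $4,500 (q = 3 of N = 11).
Relative gaps: 0.5696, 0.4291, 0.2096; sum = 1.208326.
I averages over the q = 3 poor units only: 1.208326 / 3 = 0.403.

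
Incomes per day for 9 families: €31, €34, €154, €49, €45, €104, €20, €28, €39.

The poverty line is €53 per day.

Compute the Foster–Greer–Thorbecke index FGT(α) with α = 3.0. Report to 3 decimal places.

Incomes under z: €20, €28, €31, €34, €39, €45, €49 (q = 7 of N = 9).
Relative gaps: (53−20)/53 = 0.6226; (53−28)/53 = 0.4717; (53−31)/53 = 0.4151; (53−34)/53 = 0.3585; (53−39)/53 = 0.2642; (53−45)/53 = 0.1509; (53−49)/53 = 0.0755.
Raised to α = 3.0: 0.24139; 0.10495; 0.07152; 0.04607; 0.01843; 0.00344; 0.00043.
Sum = 0.486234; FGT(3.0) = 0.486234 / 9 = 0.054.

0.054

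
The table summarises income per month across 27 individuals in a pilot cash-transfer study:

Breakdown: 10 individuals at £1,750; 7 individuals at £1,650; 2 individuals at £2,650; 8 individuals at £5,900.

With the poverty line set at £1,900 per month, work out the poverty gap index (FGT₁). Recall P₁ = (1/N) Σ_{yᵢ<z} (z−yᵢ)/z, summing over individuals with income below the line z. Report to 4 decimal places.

Poor units: 7×£1,650, 10×£1,750 (q = 17 of N = 27).
Normalized shortfalls: (1900−1650)/1900 = 0.1316 (×7); (1900−1750)/1900 = 0.0789 (×10).
Sum of shortfalls = 1.710526; P₁ averages over all N: 1.710526 / 27 = 0.0634.

0.0634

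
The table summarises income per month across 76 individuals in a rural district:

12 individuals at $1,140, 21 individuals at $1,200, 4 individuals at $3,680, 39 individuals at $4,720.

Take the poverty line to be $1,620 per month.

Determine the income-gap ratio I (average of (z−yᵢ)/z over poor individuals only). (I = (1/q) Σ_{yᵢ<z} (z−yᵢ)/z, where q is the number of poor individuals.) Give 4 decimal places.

0.2727

Below the line: 12×$1,140, 21×$1,200 (q = 33 of N = 76).
Relative gaps: 0.2963 (×12), 0.2593 (×21); sum = 9.000000.
I averages over the q = 33 poor units only: 9.000000 / 33 = 0.2727.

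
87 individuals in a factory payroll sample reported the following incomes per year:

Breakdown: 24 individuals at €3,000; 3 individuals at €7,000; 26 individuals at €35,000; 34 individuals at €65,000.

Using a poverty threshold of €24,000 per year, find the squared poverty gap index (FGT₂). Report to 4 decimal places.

Poor units: 24×€3,000, 3×€7,000 (q = 27 of N = 87).
Gap ratios (z−y)/z: (24000−3000)/24000 = 0.8750 (×24); (24000−7000)/24000 = 0.7083 (×3).
Squared: 0.7656 (×24); 0.5017 (×3).
Sum = 19.880208; P₂ = 19.880208 / 87 = 0.2285.

0.2285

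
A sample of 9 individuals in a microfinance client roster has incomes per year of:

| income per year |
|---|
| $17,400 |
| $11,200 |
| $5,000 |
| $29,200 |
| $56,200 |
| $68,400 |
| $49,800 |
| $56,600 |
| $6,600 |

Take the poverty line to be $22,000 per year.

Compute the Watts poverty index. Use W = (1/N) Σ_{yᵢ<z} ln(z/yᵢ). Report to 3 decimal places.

Poor units: $5,000, $6,600, $11,200, $17,400 (q = 4 of N = 9).
Log gaps: ln(22000/5000) = 1.4816; ln(22000/6600) = 1.2040; ln(22000/11200) = 0.6751; ln(22000/17400) = 0.2346.
W = 3.595278 / 9 = 0.399.

0.399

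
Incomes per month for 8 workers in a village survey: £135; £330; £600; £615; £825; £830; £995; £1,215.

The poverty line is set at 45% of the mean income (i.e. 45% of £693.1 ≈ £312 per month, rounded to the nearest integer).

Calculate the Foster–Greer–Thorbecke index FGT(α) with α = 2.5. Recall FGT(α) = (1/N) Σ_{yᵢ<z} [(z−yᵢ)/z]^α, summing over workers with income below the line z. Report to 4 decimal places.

Poor units: £135 (q = 1 of N = 8).
Gap ratios (z−y)/z: (312−135)/312 = 0.5673.
Raised to α = 2.5: 0.24241.
Sum = 0.242408; FGT(2.5) = 0.242408 / 8 = 0.0303.

0.0303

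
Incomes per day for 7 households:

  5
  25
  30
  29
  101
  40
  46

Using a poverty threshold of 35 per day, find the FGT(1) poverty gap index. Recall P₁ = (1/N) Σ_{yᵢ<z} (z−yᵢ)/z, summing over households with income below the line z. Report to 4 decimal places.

0.2082

Below the line: 5, 25, 29, 30 (q = 4 of N = 7).
Relative gaps: (35−5)/35 = 0.8571; (35−25)/35 = 0.2857; (35−29)/35 = 0.1714; (35−30)/35 = 0.1429.
Sum of shortfalls = 1.457143; P₁ averages over all N: 1.457143 / 7 = 0.2082.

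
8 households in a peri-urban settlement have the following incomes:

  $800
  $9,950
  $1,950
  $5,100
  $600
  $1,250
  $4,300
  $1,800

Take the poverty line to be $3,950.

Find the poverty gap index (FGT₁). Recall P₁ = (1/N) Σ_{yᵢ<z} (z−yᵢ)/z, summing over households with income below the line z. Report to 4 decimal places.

Poor units: $600, $800, $1,250, $1,800, $1,950 (q = 5 of N = 8).
Shortfall ratios: (3950−600)/3950 = 0.8481; (3950−800)/3950 = 0.7975; (3950−1250)/3950 = 0.6835; (3950−1800)/3950 = 0.5443; (3950−1950)/3950 = 0.5063.
Sum of shortfalls = 3.379747; P₁ averages over all N: 3.379747 / 8 = 0.4225.

0.4225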